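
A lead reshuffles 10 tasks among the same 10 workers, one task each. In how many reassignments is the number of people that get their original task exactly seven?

240

Pick the 7 fixed positions: C(10,7) = 120 ways.
The other 3 form a derangement: !3 = 2.
Total: 120 × 2 = 240.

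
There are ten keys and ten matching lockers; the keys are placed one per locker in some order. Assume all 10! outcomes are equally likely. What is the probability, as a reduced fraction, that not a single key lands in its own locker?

16481/44800

Favorable outcomes: !10 = 1334961.
Total outcomes: 10! = 3628800.
Probability = 1334961/3628800 = 16481/44800.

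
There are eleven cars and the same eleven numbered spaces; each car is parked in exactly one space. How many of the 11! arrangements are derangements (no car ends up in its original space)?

14684570

The subfactorial !11 = [11!/e] (nearest integer).
11! = 39916800, and 39916800/e ≈ 14684570.08, so !11 = 14684570.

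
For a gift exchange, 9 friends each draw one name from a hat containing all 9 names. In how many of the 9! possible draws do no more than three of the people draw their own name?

355997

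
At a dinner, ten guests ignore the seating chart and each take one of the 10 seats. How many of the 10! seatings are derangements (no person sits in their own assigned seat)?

1334961

!10 = 10! · Σ_{k=0}^{10} (-1)^k/k!
= 10! - 10!/1! + 10!/2! - 10!/3! + 10!/4! - 10!/5! + 10!/6! - 10!/7! + 10!/8! - 10!/9! + 10!/10!
= 3628800 - 3628800 + 1814400 - 604800 + 151200 - 30240 + 5040 - 720 + 90 - 10 + 1
= 1334961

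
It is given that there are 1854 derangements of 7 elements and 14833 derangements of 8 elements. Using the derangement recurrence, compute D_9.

133496

D_9 = (9-1)·(D_8 + D_7) = 8·(14833 + 1854) = 8·16687 = 133496.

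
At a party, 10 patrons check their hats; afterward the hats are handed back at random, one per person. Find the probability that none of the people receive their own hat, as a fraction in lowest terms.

16481/44800

Favorable outcomes: !10 = 1334961.
Total outcomes: 10! = 3628800.
Probability = 1334961/3628800 = 16481/44800.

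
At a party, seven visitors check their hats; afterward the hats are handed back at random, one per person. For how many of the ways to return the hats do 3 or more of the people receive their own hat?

407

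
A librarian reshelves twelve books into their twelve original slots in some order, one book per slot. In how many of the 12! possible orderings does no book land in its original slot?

176214841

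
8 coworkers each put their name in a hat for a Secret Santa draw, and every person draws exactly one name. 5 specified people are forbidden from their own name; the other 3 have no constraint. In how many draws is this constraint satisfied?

Let A_j be the event that the j-th constrained one is fixed. By inclusion-exclusion over the 5 events:
Σ_{j=0}^{5} (-1)^j C(5,j)(8-j)!
= C(5,0)·8! - C(5,1)·7! + C(5,2)·6! - C(5,3)·5! + C(5,4)·4! - C(5,5)·3!
= 40320 - 25200 + 7200 - 1200 + 120 - 6
= 21234

21234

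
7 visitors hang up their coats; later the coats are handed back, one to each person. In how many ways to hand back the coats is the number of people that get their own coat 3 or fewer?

# with exactly i fixed is C(7,i)·!(7-i); sum over i=0..3:
  i=0: C(7,0)·!7 = 1·1854 = 1854
  i=1: C(7,1)·!6 = 7·265 = 1855
  i=2: C(7,2)·!5 = 21·44 = 924
  i=3: C(7,3)·!4 = 35·9 = 315
Total = 4948.

4948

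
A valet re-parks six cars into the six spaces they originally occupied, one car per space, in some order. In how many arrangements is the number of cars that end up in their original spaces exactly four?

Choose which 4 of the 6 are fixed: C(6,4) = 15.
The remaining 2 must be deranged: !2 = 1.
Total: 15 × 1 = 15.

15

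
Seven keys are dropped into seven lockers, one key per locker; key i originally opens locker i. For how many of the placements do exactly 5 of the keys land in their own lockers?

21

Pick the 5 fixed positions: C(7,5) = 21 ways.
The other 2 form a derangement: !2 = 1.
Total: 21 × 1 = 21.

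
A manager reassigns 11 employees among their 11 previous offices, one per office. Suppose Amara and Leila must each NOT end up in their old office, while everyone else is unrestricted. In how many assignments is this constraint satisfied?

33022080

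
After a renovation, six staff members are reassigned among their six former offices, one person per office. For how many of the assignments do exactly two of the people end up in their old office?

Pick the 2 fixed positions: C(6,2) = 15 ways.
The remaining 4 must be deranged: !4 = 9.
Total: 15 × 9 = 135.

135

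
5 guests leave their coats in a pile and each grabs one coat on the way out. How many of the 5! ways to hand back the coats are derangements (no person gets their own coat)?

The subfactorial !5 = [5!/e] (nearest integer).
5! = 120, and 120/e ≈ 44.15, so !5 = 44.

44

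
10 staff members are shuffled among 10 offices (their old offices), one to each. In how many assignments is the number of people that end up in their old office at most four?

3615536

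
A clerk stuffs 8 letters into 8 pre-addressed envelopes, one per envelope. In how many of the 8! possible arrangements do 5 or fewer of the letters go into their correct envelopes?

40291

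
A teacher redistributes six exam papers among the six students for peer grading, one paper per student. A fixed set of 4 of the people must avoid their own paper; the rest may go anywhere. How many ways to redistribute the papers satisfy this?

362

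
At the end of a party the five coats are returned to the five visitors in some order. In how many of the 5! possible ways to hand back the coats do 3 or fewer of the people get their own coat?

# with exactly i fixed is C(5,i)·!(5-i); sum over i=0..3:
  i=0: C(5,0)·!5 = 1·44 = 44
  i=1: C(5,1)·!4 = 5·9 = 45
  i=2: C(5,2)·!3 = 10·2 = 20
  i=3: C(5,3)·!2 = 10·1 = 10
Total = 119.

119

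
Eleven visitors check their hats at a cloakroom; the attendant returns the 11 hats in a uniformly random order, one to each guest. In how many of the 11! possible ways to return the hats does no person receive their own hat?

Use !n = (n-1)(!(n-1) + !(n-2)).
!11 = 10·(1334961 + 133496) = 10·1468457 = 14684570

14684570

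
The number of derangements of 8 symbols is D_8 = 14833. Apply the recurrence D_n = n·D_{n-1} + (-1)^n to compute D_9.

133496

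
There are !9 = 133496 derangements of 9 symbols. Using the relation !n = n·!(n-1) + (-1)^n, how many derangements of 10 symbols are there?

1334961

!10 = 10·133496 + 1 = 1334961.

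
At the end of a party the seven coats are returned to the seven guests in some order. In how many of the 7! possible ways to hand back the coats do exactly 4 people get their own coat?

Pick the 4 fixed positions: C(7,4) = 35 ways.
The other 3 form a derangement: !3 = 2.
Total: 35 × 2 = 70.

70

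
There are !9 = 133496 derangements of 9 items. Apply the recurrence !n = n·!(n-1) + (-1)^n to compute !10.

1334961

!10 = 10·133496 + 1 = 1334961.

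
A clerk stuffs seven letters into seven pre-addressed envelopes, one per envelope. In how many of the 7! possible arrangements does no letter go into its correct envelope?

1854

!7 is the nearest integer to 7!/e.
7! = 5040, and 5040/e ≈ 1854.11, so !7 = 1854.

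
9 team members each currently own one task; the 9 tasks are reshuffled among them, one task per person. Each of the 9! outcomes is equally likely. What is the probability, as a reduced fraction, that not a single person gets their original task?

16687/45360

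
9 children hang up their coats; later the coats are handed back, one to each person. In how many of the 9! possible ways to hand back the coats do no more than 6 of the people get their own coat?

362843

Sum C(9,i)·!(9-i) for i = 0..6:
  i=0: C(9,0)·!9 = 1·133496 = 133496
  i=1: C(9,1)·!8 = 9·14833 = 133497
  i=2: C(9,2)·!7 = 36·1854 = 66744
  i=3: C(9,3)·!6 = 84·265 = 22260
  i=4: C(9,4)·!5 = 126·44 = 5544
  i=5: C(9,5)·!4 = 126·9 = 1134
  i=6: C(9,6)·!3 = 84·2 = 168
Total = 362843.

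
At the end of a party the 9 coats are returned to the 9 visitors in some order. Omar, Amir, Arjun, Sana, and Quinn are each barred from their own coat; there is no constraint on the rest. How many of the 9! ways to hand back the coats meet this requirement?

Let A_j be the event that the j-th constrained one is fixed. By inclusion-exclusion over the 5 events:
Σ_{j=0}^{5} (-1)^j C(5,j)(9-j)!
= C(5,0)·9! - C(5,1)·8! + C(5,2)·7! - C(5,3)·6! + C(5,4)·5! - C(5,5)·4!
= 362880 - 201600 + 50400 - 7200 + 600 - 24
= 205056

205056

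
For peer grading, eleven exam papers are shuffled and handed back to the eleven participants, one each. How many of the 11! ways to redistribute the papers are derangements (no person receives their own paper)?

14684570

!11 is the nearest integer to 11!/e.
11! = 39916800, and 39916800/e ≈ 14684570.08, so !11 = 14684570.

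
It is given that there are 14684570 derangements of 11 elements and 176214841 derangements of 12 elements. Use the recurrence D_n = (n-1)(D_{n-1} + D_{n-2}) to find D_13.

2290792932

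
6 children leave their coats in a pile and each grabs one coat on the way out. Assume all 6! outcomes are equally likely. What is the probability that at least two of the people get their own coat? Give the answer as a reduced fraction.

Favorable outcomes: Σ_{i≥2} C(6,i)·!(6-i) = 15·9 + 20·2 + 15·1 + 6·0 + 1·1 = 191.
Total outcomes: 6! = 720.
Probability = 191/720 = 191/720.

191/720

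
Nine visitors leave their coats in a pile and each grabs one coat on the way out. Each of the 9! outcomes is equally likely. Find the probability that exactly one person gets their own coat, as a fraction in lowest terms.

Favorable outcomes: C(9,1)·!8 = 9·14833 = 133497.
Total outcomes: 9! = 362880.
Probability = 133497/362880 = 2119/5760.

2119/5760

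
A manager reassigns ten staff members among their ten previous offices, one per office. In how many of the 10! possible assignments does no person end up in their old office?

By inclusion-exclusion, !10 = Σ (-1)^k · 10!/k! for k=0..10
= 10! - 10!/1! + 10!/2! - 10!/3! + 10!/4! - 10!/5! + 10!/6! - 10!/7! + 10!/8! - 10!/9! + 10!/10!
= 3628800 - 3628800 + 1814400 - 604800 + 151200 - 30240 + 5040 - 720 + 90 - 10 + 1
= 1334961

1334961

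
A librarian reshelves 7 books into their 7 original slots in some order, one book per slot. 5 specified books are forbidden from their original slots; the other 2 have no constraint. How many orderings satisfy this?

2428

Let A_j be the event that the j-th constrained one is fixed. By inclusion-exclusion over the 5 events:
Σ_{j=0}^{5} (-1)^j C(5,j)(7-j)!
= C(5,0)·7! - C(5,1)·6! + C(5,2)·5! - C(5,3)·4! + C(5,4)·3! - C(5,5)·2!
= 5040 - 3600 + 1200 - 240 + 30 - 2
= 2428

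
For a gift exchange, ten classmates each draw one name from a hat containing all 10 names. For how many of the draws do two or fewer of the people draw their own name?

# with exactly i fixed is C(10,i)·!(10-i); sum over i=0..2:
  i=0: C(10,0)·!10 = 1·1334961 = 1334961
  i=1: C(10,1)·!9 = 10·133496 = 1334960
  i=2: C(10,2)·!8 = 45·14833 = 667485
Total = 3337406.

3337406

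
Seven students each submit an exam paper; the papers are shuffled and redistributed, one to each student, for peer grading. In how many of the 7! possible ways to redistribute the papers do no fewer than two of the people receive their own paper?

Sum C(7,i)·!(7-i) for i = 2..7:
  i=2: C(7,2)·!5 = 21·44 = 924
  i=3: C(7,3)·!4 = 35·9 = 315
  i=4: C(7,4)·!3 = 35·2 = 70
  i=5: C(7,5)·!2 = 21·1 = 21
  i=6: C(7,6)·!1 = 7·0 = 0
  i=7: C(7,7)·!0 = 1·1 = 1
Total = 1331.

1331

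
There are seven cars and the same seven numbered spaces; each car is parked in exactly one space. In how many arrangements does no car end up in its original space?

1854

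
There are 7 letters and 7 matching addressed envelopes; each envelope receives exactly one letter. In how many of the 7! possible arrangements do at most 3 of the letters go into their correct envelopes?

4948

Sum C(7,i)·!(7-i) for i = 0..3:
  i=0: C(7,0)·!7 = 1·1854 = 1854
  i=1: C(7,1)·!6 = 7·265 = 1855
  i=2: C(7,2)·!5 = 21·44 = 924
  i=3: C(7,3)·!4 = 35·9 = 315
Total = 4948.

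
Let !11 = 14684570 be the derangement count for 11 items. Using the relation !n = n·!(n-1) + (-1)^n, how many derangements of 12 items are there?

176214841

!12 = 12·14684570 + 1 = 176214841.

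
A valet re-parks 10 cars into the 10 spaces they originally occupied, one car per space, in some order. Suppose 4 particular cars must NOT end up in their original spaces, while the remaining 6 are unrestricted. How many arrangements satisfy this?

2399760

Let A_j be the event that the j-th constrained one is fixed. By inclusion-exclusion over the 4 events:
Σ_{j=0}^{4} (-1)^j C(4,j)(10-j)!
= C(4,0)·10! - C(4,1)·9! + C(4,2)·8! - C(4,3)·7! + C(4,4)·6!
= 3628800 - 1451520 + 241920 - 20160 + 720
= 2399760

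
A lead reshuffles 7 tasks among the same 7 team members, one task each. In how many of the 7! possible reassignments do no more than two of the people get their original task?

# with exactly i fixed is C(7,i)·!(7-i); sum over i=0..2:
  i=0: C(7,0)·!7 = 1·1854 = 1854
  i=1: C(7,1)·!6 = 7·265 = 1855
  i=2: C(7,2)·!5 = 21·44 = 924
Total = 4633.

4633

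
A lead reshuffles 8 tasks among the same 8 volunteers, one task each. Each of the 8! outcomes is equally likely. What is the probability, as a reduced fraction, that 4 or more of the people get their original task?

257/13440

Favorable outcomes: Σ_{i≥4} C(8,i)·!(8-i) = 70·9 + 56·2 + 28·1 + 8·0 + 1·1 = 771.
Total outcomes: 8! = 40320.
Probability = 771/40320 = 257/13440.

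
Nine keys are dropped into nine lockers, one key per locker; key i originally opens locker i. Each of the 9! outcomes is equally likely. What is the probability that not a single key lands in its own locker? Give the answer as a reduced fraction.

16687/45360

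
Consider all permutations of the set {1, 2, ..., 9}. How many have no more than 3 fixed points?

355997

# with exactly i fixed is C(9,i)·!(9-i); sum over i=0..3:
  i=0: C(9,0)·!9 = 1·133496 = 133496
  i=1: C(9,1)·!8 = 9·14833 = 133497
  i=2: C(9,2)·!7 = 36·1854 = 66744
  i=3: C(9,3)·!6 = 84·265 = 22260
Total = 355997.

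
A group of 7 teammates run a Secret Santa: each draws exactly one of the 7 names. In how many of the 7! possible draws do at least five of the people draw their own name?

Sum C(7,i)·!(7-i) for i = 5..7:
  i=5: C(7,5)·!2 = 21·1 = 21
  i=6: C(7,6)·!1 = 7·0 = 0
  i=7: C(7,7)·!0 = 1·1 = 1
Total = 22.

22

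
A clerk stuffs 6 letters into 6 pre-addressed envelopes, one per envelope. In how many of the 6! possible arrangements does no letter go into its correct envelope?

!6 = 6! · Σ_{k=0}^{6} (-1)^k/k!
= 6! - 6!/1! + 6!/2! - 6!/3! + 6!/4! - 6!/5! + 6!/6!
= 720 - 720 + 360 - 120 + 30 - 6 + 1
= 265

265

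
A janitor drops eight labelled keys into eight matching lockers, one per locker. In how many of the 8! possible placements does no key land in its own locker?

14833

Use !n = n·!(n-1) + (-1)^n.
!8 = 8·1854 + 1 = 14833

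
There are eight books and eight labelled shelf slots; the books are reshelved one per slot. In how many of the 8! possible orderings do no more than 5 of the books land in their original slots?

40291

# with exactly i fixed is C(8,i)·!(8-i); sum over i=0..5:
  i=0: C(8,0)·!8 = 1·14833 = 14833
  i=1: C(8,1)·!7 = 8·1854 = 14832
  i=2: C(8,2)·!6 = 28·265 = 7420
  i=3: C(8,3)·!5 = 56·44 = 2464
  i=4: C(8,4)·!4 = 70·9 = 630
  i=5: C(8,5)·!3 = 56·2 = 112
Total = 40291.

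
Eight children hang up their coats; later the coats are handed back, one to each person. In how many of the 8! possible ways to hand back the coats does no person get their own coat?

!8 is the nearest integer to 8!/e.
8! = 40320, and 40320/e ≈ 14832.90, so !8 = 14833.

14833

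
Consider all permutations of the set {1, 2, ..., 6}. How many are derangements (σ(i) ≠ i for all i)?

!6 is the nearest integer to 6!/e.
6! = 720, and 720/e ≈ 264.87, so !6 = 265.

265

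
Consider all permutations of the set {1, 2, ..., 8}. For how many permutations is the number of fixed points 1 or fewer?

29665

# with exactly i fixed is C(8,i)·!(8-i); sum over i=0..1:
  i=0: C(8,0)·!8 = 1·14833 = 14833
  i=1: C(8,1)·!7 = 8·1854 = 14832
Total = 29665.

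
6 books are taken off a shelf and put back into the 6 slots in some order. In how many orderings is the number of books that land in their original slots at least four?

16

Sum C(6,i)·!(6-i) for i = 4..6:
  i=4: C(6,4)·!2 = 15·1 = 15
  i=5: C(6,5)·!1 = 6·0 = 0
  i=6: C(6,6)·!0 = 1·1 = 1
Total = 16.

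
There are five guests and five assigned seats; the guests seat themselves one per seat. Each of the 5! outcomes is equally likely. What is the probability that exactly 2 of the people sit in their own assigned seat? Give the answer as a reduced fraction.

1/6

Favorable outcomes: C(5,2)·!3 = 10·2 = 20.
Total outcomes: 5! = 120.
Probability = 20/120 = 1/6.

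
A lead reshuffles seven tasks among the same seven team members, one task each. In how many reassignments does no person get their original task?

1854

The number of derangements of 7 is !7 = Σ_{k=0}^{7} (-1)^k·7!/k!
= 7! - 7!/1! + 7!/2! - 7!/3! + 7!/4! - 7!/5! + 7!/6! - 7!/7!
= 5040 - 5040 + 2520 - 840 + 210 - 42 + 7 - 1
= 1854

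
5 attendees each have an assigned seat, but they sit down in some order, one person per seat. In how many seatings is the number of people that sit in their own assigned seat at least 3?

11

# with exactly i fixed is C(5,i)·!(5-i); sum over i=3..5:
  i=3: C(5,3)·!2 = 10·1 = 10
  i=4: C(5,4)·!1 = 5·0 = 0
  i=5: C(5,5)·!0 = 1·1 = 1
Total = 11.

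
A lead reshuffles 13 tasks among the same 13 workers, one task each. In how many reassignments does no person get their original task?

Use !n = n·!(n-1) + (-1)^n.
!13 = 13·176214841 - 1 = 2290792932

2290792932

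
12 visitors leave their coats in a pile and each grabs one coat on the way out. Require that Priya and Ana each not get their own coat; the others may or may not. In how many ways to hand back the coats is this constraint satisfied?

402796800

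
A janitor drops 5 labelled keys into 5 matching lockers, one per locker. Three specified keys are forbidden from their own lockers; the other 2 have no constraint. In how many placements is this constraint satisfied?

64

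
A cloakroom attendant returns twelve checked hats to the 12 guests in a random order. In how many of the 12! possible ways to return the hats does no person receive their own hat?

176214841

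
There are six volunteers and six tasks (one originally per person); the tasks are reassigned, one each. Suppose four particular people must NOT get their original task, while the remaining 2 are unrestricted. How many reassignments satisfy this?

362

Inclusion-exclusion on the 4 forbidden self-matches:
Σ_{j=0}^{4} (-1)^j C(4,j)(6-j)!
= C(4,0)·6! - C(4,1)·5! + C(4,2)·4! - C(4,3)·3! + C(4,4)·2!
= 720 - 480 + 144 - 24 + 2
= 362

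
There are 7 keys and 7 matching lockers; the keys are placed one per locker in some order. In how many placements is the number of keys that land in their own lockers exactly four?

Pick the 4 fixed positions: C(7,4) = 35 ways.
The other 3 form a derangement: !3 = 2.
Total: 35 × 2 = 70.

70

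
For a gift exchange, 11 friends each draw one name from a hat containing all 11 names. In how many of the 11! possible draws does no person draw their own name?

By inclusion-exclusion, !11 = Σ (-1)^k · 11!/k! for k=0..11
= 11! - 11!/1! + 11!/2! - 11!/3! + 11!/4! - 11!/5! + 11!/6! - 11!/7! + 11!/8! - 11!/9! + 11!/10! - 11!/11!
= 39916800 - 39916800 + 19958400 - 6652800 + 1663200 - 332640 + 55440 - 7920 + 990 - 110 + 11 - 1
= 14684570

14684570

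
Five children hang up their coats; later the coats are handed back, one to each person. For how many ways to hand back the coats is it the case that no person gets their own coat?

The number of derangements of 5 is !5 = Σ_{k=0}^{5} (-1)^k·5!/k!
= 5! - 5!/1! + 5!/2! - 5!/3! + 5!/4! - 5!/5!
= 120 - 120 + 60 - 20 + 5 - 1
= 44

44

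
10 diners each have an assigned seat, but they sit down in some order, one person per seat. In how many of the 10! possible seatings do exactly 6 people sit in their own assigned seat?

1890

Pick the 6 fixed positions: C(10,6) = 210 ways.
The other 4 form a derangement: !4 = 9.
Total: 210 × 9 = 1890.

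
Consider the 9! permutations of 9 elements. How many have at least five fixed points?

Sum C(9,i)·!(9-i) for i = 5..9:
  i=5: C(9,5)·!4 = 126·9 = 1134
  i=6: C(9,6)·!3 = 84·2 = 168
  i=7: C(9,7)·!2 = 36·1 = 36
  i=8: C(9,8)·!1 = 9·0 = 0
  i=9: C(9,9)·!0 = 1·1 = 1
Total = 1339.

1339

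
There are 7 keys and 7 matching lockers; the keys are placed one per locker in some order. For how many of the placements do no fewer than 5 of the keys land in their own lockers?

22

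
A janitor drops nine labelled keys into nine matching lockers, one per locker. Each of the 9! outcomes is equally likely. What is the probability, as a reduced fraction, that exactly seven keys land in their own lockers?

Favorable outcomes: C(9,7)·!2 = 36·1 = 36.
Total outcomes: 9! = 362880.
Probability = 36/362880 = 1/10080.

1/10080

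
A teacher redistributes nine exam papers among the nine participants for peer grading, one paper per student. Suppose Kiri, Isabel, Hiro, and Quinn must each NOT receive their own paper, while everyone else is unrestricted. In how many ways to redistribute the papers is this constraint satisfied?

Let A_j be the event that the j-th constrained one is fixed. By inclusion-exclusion over the 4 events:
Σ_{j=0}^{4} (-1)^j C(4,j)(9-j)!
= C(4,0)·9! - C(4,1)·8! + C(4,2)·7! - C(4,3)·6! + C(4,4)·5!
= 362880 - 161280 + 30240 - 2880 + 120
= 229080

229080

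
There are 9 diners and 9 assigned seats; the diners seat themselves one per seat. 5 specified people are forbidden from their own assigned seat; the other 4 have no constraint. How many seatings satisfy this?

205056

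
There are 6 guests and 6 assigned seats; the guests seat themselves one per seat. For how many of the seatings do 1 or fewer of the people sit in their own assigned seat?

529

Sum C(6,i)·!(6-i) for i = 0..1:
  i=0: C(6,0)·!6 = 1·265 = 265
  i=1: C(6,1)·!5 = 6·44 = 264
Total = 529.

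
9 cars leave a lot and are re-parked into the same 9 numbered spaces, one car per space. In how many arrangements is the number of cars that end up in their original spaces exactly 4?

Choose which 4 of the 9 are fixed: C(9,4) = 126.
The other 5 form a derangement: !5 = 44.
Total: 126 × 44 = 5544.

5544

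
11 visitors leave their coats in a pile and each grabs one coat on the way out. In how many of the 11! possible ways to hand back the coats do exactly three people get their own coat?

2447445

Pick the 3 fixed positions: C(11,3) = 165 ways.
The other 8 form a derangement: !8 = 14833.
Total: 165 × 14833 = 2447445.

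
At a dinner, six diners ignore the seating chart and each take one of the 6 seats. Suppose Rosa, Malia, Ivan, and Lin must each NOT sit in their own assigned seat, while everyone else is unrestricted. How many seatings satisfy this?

Inclusion-exclusion on the 4 forbidden self-matches:
Σ_{j=0}^{4} (-1)^j C(4,j)(6-j)!
= C(4,0)·6! - C(4,1)·5! + C(4,2)·4! - C(4,3)·3! + C(4,4)·2!
= 720 - 480 + 144 - 24 + 2
= 362

362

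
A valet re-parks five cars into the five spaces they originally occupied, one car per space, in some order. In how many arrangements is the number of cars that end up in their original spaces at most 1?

89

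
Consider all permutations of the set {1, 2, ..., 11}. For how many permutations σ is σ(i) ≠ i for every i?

14684570

!11 is the nearest integer to 11!/e.
11! = 39916800, and 39916800/e ≈ 14684570.08, so !11 = 14684570.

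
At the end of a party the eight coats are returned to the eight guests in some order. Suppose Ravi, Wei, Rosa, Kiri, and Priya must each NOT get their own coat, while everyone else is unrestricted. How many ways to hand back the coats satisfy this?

21234

Let A_j be the event that the j-th constrained one is fixed. By inclusion-exclusion over the 5 events:
Σ_{j=0}^{5} (-1)^j C(5,j)(8-j)!
= C(5,0)·8! - C(5,1)·7! + C(5,2)·6! - C(5,3)·5! + C(5,4)·4! - C(5,5)·3!
= 40320 - 25200 + 7200 - 1200 + 120 - 6
= 21234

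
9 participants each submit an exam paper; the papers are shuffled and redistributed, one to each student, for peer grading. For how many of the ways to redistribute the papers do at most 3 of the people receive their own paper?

355997

Sum C(9,i)·!(9-i) for i = 0..3:
  i=0: C(9,0)·!9 = 1·133496 = 133496
  i=1: C(9,1)·!8 = 9·14833 = 133497
  i=2: C(9,2)·!7 = 36·1854 = 66744
  i=3: C(9,3)·!6 = 84·265 = 22260
Total = 355997.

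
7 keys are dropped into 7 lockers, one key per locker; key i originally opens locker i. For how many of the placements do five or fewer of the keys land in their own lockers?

Sum C(7,i)·!(7-i) for i = 0..5:
  i=0: C(7,0)·!7 = 1·1854 = 1854
  i=1: C(7,1)·!6 = 7·265 = 1855
  i=2: C(7,2)·!5 = 21·44 = 924
  i=3: C(7,3)·!4 = 35·9 = 315
  i=4: C(7,4)·!3 = 35·2 = 70
  i=5: C(7,5)·!2 = 21·1 = 21
Total = 5039.

5039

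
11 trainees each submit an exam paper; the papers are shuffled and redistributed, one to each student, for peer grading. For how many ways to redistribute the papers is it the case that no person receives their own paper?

14684570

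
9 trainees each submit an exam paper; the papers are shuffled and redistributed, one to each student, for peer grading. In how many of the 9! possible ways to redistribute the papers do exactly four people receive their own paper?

5544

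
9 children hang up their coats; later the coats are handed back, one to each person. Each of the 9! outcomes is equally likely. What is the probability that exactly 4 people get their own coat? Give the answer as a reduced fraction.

11/720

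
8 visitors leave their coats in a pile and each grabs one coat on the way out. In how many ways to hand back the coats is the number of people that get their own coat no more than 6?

40319

Sum C(8,i)·!(8-i) for i = 0..6:
  i=0: C(8,0)·!8 = 1·14833 = 14833
  i=1: C(8,1)·!7 = 8·1854 = 14832
  i=2: C(8,2)·!6 = 28·265 = 7420
  i=3: C(8,3)·!5 = 56·44 = 2464
  i=4: C(8,4)·!4 = 70·9 = 630
  i=5: C(8,5)·!3 = 56·2 = 112
  i=6: C(8,6)·!2 = 28·1 = 28
Total = 40319.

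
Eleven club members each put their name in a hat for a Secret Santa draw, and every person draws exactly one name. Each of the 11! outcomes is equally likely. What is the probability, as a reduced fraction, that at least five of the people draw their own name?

Favorable outcomes: Σ_{i≥5} C(11,i)·!(11-i) = 462·265 + 462·44 + 330·9 + 165·2 + 55·1 + 11·0 + 1·1 = 146114.
Total outcomes: 11! = 39916800.
Probability = 146114/39916800 = 73057/19958400.

73057/19958400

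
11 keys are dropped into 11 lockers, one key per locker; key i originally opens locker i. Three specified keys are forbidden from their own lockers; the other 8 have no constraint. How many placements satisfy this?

Inclusion-exclusion on the 3 forbidden self-matches:
Σ_{j=0}^{3} (-1)^j C(3,j)(11-j)!
= C(3,0)·11! - C(3,1)·10! + C(3,2)·9! - C(3,3)·8!
= 39916800 - 10886400 + 1088640 - 40320
= 30078720

30078720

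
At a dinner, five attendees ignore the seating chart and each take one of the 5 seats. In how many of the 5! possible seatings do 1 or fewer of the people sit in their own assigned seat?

Sum C(5,i)·!(5-i) for i = 0..1:
  i=0: C(5,0)·!5 = 1·44 = 44
  i=1: C(5,1)·!4 = 5·9 = 45
Total = 89.

89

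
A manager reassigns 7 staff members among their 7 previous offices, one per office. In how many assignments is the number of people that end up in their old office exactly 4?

70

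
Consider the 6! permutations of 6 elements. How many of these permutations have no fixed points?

Recurrence: !6 = 5·(!5 + !4).
!6 = 5·(44 + 9) = 5·53 = 265

265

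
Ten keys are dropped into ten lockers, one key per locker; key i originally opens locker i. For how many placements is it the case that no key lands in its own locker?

1334961

Recurrence: !10 = 9·(!9 + !8).
!10 = 9·(133496 + 14833) = 9·148329 = 1334961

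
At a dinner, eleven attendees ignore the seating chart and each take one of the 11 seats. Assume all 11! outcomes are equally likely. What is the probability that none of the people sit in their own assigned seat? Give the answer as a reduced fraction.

1468457/3991680

Favorable outcomes: !11 = 14684570.
Total outcomes: 11! = 39916800.
Probability = 14684570/39916800 = 1468457/3991680.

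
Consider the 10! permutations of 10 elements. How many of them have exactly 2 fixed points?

667485

Pick the 2 fixed positions: C(10,2) = 45 ways.
The other 8 form a derangement: !8 = 14833.
Total: 45 × 14833 = 667485.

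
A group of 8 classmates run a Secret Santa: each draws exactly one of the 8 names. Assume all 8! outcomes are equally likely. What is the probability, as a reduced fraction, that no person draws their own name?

2119/5760

Favorable outcomes: !8 = 14833.
Total outcomes: 8! = 40320.
Probability = 14833/40320 = 2119/5760.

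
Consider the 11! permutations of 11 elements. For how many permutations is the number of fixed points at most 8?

39916744

# with exactly i fixed is C(11,i)·!(11-i); sum over i=0..8:
  i=0: C(11,0)·!11 = 1·14684570 = 14684570
  i=1: C(11,1)·!10 = 11·1334961 = 14684571
  i=2: C(11,2)·!9 = 55·133496 = 7342280
  i=3: C(11,3)·!8 = 165·14833 = 2447445
  i=4: C(11,4)·!7 = 330·1854 = 611820
  i=5: C(11,5)·!6 = 462·265 = 122430
  i=6: C(11,6)·!5 = 462·44 = 20328
  i=7: C(11,7)·!4 = 330·9 = 2970
  i=8: C(11,8)·!3 = 165·2 = 330
Total = 39916744.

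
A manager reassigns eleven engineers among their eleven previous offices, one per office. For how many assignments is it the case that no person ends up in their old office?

Recurrence: !11 = 10·(!10 + !9).
!11 = 10·(1334961 + 133496) = 10·1468457 = 14684570

14684570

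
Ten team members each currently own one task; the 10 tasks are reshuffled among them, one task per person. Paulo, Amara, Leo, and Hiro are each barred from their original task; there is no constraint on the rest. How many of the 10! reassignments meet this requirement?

2399760

Inclusion-exclusion on the 4 forbidden self-matches:
Σ_{j=0}^{4} (-1)^j C(4,j)(10-j)!
= C(4,0)·10! - C(4,1)·9! + C(4,2)·8! - C(4,3)·7! + C(4,4)·6!
= 3628800 - 1451520 + 241920 - 20160 + 720
= 2399760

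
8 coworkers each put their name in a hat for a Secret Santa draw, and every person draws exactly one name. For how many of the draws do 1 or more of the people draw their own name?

25487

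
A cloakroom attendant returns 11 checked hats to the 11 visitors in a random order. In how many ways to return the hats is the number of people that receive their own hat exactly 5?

Pick the 5 fixed positions: C(11,5) = 462 ways.
The other 6 form a derangement: !6 = 265.
Total: 462 × 265 = 122430.

122430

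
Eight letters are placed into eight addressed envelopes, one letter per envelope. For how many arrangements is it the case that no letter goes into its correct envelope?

By inclusion-exclusion, !8 = Σ (-1)^k · 8!/k! for k=0..8
= 8! - 8!/1! + 8!/2! - 8!/3! + 8!/4! - 8!/5! + 8!/6! - 8!/7! + 8!/8!
= 40320 - 40320 + 20160 - 6720 + 1680 - 336 + 56 - 8 + 1
= 14833

14833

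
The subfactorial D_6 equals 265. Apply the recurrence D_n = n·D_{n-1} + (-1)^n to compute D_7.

1854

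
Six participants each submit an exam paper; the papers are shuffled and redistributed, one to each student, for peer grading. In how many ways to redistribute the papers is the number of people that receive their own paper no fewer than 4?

# with exactly i fixed is C(6,i)·!(6-i); sum over i=4..6:
  i=4: C(6,4)·!2 = 15·1 = 15
  i=5: C(6,5)·!1 = 6·0 = 0
  i=6: C(6,6)·!0 = 1·1 = 1
Total = 16.

16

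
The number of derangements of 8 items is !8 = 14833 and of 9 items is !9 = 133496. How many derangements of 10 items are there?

1334961

!10 = (10-1)·(!9 + !8) = 9·(133496 + 14833) = 9·148329 = 1334961.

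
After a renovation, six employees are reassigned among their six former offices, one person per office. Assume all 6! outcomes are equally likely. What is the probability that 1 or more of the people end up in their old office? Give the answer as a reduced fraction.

91/144

Favorable outcomes: Σ_{i≥1} C(6,i)·!(6-i) = 6·44 + 15·9 + 20·2 + 15·1 + 6·0 + 1·1 = 455.
Total outcomes: 6! = 720.
Probability = 455/720 = 91/144.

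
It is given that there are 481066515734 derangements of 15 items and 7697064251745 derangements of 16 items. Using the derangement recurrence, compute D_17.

D_17 = (17-1)·(D_16 + D_15) = 16·(7697064251745 + 481066515734) = 16·8178130767479 = 130850092279664.

130850092279664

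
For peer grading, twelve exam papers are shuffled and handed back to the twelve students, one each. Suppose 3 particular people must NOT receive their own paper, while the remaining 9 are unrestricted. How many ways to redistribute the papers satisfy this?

369774720

Inclusion-exclusion on the 3 forbidden self-matches:
Σ_{j=0}^{3} (-1)^j C(3,j)(12-j)!
= C(3,0)·12! - C(3,1)·11! + C(3,2)·10! - C(3,3)·9!
= 479001600 - 119750400 + 10886400 - 362880
= 369774720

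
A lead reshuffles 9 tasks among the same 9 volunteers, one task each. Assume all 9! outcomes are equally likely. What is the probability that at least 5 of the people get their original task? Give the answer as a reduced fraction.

1339/362880

Favorable outcomes: Σ_{i≥5} C(9,i)·!(9-i) = 126·9 + 84·2 + 36·1 + 9·0 + 1·1 = 1339.
Total outcomes: 9! = 362880.
Probability = 1339/362880 = 1339/362880.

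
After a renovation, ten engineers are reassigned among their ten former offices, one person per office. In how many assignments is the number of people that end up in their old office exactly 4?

55650

Pick the 4 fixed positions: C(10,4) = 210 ways.
The other 6 form a derangement: !6 = 265.
Total: 210 × 265 = 55650.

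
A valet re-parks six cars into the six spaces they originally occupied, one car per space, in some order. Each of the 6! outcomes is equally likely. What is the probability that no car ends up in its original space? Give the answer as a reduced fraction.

Favorable outcomes: !6 = 265.
Total outcomes: 6! = 720.
Probability = 265/720 = 53/144.

53/144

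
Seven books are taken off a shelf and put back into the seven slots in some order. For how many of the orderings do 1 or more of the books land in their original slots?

Sum C(7,i)·!(7-i) for i = 1..7:
  i=1: C(7,1)·!6 = 7·265 = 1855
  i=2: C(7,2)·!5 = 21·44 = 924
  i=3: C(7,3)·!4 = 35·9 = 315
  i=4: C(7,4)·!3 = 35·2 = 70
  i=5: C(7,5)·!2 = 21·1 = 21
  i=6: C(7,6)·!1 = 7·0 = 0
  i=7: C(7,7)·!0 = 1·1 = 1
Total = 3186.

3186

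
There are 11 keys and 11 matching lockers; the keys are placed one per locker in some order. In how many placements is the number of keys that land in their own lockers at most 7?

39916414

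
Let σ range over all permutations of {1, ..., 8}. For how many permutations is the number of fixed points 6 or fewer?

40319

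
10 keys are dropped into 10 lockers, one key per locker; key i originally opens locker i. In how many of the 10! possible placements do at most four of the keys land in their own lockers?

3615536

# with exactly i fixed is C(10,i)·!(10-i); sum over i=0..4:
  i=0: C(10,0)·!10 = 1·1334961 = 1334961
  i=1: C(10,1)·!9 = 10·133496 = 1334960
  i=2: C(10,2)·!8 = 45·14833 = 667485
  i=3: C(10,3)·!7 = 120·1854 = 222480
  i=4: C(10,4)·!6 = 210·265 = 55650
Total = 3615536.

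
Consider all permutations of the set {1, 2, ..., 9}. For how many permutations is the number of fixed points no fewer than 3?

29143

Sum C(9,i)·!(9-i) for i = 3..9:
  i=3: C(9,3)·!6 = 84·265 = 22260
  i=4: C(9,4)·!5 = 126·44 = 5544
  i=5: C(9,5)·!4 = 126·9 = 1134
  i=6: C(9,6)·!3 = 84·2 = 168
  i=7: C(9,7)·!2 = 36·1 = 36
  i=8: C(9,8)·!1 = 9·0 = 0
  i=9: C(9,9)·!0 = 1·1 = 1
Total = 29143.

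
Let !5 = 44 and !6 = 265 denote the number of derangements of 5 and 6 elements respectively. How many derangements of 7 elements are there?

!7 = (7-1)·(!6 + !5) = 6·(265 + 44) = 6·309 = 1854.

1854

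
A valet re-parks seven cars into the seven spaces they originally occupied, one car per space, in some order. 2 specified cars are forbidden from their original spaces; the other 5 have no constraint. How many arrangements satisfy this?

Inclusion-exclusion on the 2 forbidden self-matches:
Σ_{j=0}^{2} (-1)^j C(2,j)(7-j)!
= C(2,0)·7! - C(2,1)·6! + C(2,2)·5!
= 5040 - 1440 + 120
= 3720

3720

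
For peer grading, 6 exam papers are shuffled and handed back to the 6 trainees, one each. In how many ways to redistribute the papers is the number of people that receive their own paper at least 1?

# with exactly i fixed is C(6,i)·!(6-i); sum over i=1..6:
  i=1: C(6,1)·!5 = 6·44 = 264
  i=2: C(6,2)·!4 = 15·9 = 135
  i=3: C(6,3)·!3 = 20·2 = 40
  i=4: C(6,4)·!2 = 15·1 = 15
  i=5: C(6,5)·!1 = 6·0 = 0
  i=6: C(6,6)·!0 = 1·1 = 1
Total = 455.

455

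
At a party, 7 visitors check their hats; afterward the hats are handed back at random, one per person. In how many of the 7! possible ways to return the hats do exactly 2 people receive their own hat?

924

Pick the 2 fixed positions: C(7,2) = 21 ways.
The other 5 form a derangement: !5 = 44.
Total: 21 × 44 = 924.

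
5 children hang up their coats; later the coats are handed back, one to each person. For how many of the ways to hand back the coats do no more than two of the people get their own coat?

109

Sum C(5,i)·!(5-i) for i = 0..2:
  i=0: C(5,0)·!5 = 1·44 = 44
  i=1: C(5,1)·!4 = 5·9 = 45
  i=2: C(5,2)·!3 = 10·2 = 20
Total = 109.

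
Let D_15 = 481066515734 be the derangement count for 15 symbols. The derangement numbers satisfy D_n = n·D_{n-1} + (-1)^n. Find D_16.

7697064251745

D_16 = 16·481066515734 + 1 = 7697064251745.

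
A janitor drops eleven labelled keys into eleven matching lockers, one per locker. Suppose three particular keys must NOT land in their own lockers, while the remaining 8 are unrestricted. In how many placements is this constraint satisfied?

Inclusion-exclusion on the 3 forbidden self-matches:
Σ_{j=0}^{3} (-1)^j C(3,j)(11-j)!
= C(3,0)·11! - C(3,1)·10! + C(3,2)·9! - C(3,3)·8!
= 39916800 - 10886400 + 1088640 - 40320
= 30078720

30078720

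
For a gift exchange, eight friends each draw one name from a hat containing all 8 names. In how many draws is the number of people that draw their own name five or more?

141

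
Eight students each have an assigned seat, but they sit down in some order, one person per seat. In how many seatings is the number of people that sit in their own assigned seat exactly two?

7420

Pick the 2 fixed positions: C(8,2) = 28 ways.
The other 6 form a derangement: !6 = 265.
Total: 28 × 265 = 7420.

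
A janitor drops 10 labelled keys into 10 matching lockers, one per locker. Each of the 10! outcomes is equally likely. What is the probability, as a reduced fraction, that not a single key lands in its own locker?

Favorable outcomes: !10 = 1334961.
Total outcomes: 10! = 3628800.
Probability = 1334961/3628800 = 16481/44800.

16481/44800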